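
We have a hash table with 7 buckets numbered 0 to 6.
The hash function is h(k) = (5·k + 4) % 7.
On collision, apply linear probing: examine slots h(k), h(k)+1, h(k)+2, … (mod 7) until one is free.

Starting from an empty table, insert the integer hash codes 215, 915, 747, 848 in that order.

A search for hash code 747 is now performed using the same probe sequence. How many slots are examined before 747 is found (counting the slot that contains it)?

Insert 215: h=1, slot 1 empty -> index 1.
Insert 915: h=1, slot 1 occupied -> index 2.
Insert 747: h=1, slots 1,2 occupied -> index 3.
Insert 848: h=2, slots 2,3 occupied -> index 4.
Table: [∅, 215, 915, 747, 848, ∅, ∅]
Lookup 747: h=1, probe 1,2,3 → found at 3.

3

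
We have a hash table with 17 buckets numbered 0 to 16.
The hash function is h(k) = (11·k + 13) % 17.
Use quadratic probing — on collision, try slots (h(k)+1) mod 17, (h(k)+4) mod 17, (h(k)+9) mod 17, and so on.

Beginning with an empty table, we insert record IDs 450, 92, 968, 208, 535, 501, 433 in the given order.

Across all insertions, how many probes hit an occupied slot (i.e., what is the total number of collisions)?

6

450 hashes to 16; slot 16 is free → place at 16.
92 hashes to 5; slot 5 is free → place at 5.
968 hashes to 2; slot 2 is free → place at 2.
208 hashes to 6; slot 6 is free → place at 6.
535 hashes to 16; 16 taken → place at 0.
501 hashes to 16; 16,0 taken → place at 3.
433 hashes to 16; 16,0,3 taken → place at 8.
Table: [535, _, 968, 501, _, 92, 208, _, 433, _, _, _, _, _, _, _, 450]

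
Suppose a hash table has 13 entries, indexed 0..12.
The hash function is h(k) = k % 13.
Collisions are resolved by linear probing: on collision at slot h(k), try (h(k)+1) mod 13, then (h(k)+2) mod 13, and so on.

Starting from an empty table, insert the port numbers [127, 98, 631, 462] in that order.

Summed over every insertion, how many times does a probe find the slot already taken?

3

127: h=10 -> slot 10
98: h=7 -> slot 7
631: h=7, probe 7,8 -> slot 8
462: h=7, probe 7,8,9 -> slot 9
Table: [∅, ∅, ∅, ∅, ∅, ∅, ∅, 98, 631, 462, 127, ∅, ∅]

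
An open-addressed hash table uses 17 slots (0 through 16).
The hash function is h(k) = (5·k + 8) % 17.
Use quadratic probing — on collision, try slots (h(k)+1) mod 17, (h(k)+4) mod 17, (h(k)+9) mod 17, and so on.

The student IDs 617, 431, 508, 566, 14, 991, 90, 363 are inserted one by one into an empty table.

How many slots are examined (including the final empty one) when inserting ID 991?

Insert 617: h=16, slot 16 empty => index 16.
Insert 431: h=4, slot 4 empty => index 4.
Insert 508: h=15, slot 15 empty => index 15.
Insert 566: h=16, slot 16 occupied => index 0.
Insert 14: h=10, slot 10 empty => index 10.
Insert 991: h=16, slots 16,0 occupied => index 3.
Insert 90: h=16, slots 16,0,3 occupied => index 8.
Insert 363: h=4, slot 4 occupied => index 5.
Table: [566, _, _, 991, 431, 363, _, _, 90, _, 14, _, _, _, _, 508, 617]

3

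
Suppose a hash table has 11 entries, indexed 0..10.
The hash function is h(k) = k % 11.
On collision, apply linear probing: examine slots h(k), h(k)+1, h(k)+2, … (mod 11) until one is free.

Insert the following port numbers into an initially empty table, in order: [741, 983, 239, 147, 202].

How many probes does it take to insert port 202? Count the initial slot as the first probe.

Insert 741: h=4, slot 4 empty -> index 4.
Insert 983: h=4, slot 4 occupied -> index 5.
Insert 239: h=8, slot 8 empty -> index 8.
Insert 147: h=4, slots 4,5 occupied -> index 6.
Insert 202: h=4, slots 4,5,6 occupied -> index 7.
Table: [—, —, —, —, 741, 983, 147, 202, 239, —, —]

4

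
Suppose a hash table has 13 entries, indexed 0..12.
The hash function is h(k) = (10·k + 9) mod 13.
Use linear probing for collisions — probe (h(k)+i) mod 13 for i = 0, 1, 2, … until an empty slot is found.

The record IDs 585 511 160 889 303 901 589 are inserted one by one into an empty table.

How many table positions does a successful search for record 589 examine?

Insert 585: h=9, slot 9 empty => index 9.
Insert 511: h=10, slot 10 empty => index 10.
Insert 160: h=10, slot 10 occupied => index 11.
Insert 889: h=7, slot 7 empty => index 7.
Insert 303: h=10, slots 10,11 occupied => index 12.
Insert 901: h=10, slots 10,11,12 occupied => index 0.
Insert 589: h=10, slots 10,11,12,0 occupied => index 1.
Table: [901, 589, -, -, -, -, -, 889, -, 585, 511, 160, 303]
Lookup 589: h=10, probe 10,11,12,0,1 → found at 1.

5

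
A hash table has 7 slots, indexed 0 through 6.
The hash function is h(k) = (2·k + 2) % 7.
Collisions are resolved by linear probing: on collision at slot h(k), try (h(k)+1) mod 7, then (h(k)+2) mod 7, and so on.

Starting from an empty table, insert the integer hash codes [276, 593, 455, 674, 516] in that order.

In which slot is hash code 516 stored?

0

Insert 276: h=1, slot 1 empty -> index 1.
Insert 593: h=5, slot 5 empty -> index 5.
Insert 455: h=2, slot 2 empty -> index 2.
Insert 674: h=6, slot 6 empty -> index 6.
Insert 516: h=5, slots 5,6 occupied -> index 0.
Table: [516, 276, 455, —, —, 593, 674]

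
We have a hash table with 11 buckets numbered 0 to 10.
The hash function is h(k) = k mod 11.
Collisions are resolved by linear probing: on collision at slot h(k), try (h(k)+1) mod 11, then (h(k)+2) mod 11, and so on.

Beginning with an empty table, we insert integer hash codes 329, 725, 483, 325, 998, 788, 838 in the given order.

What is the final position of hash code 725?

Insert 329: h=10, slot 10 empty → index 10.
Insert 725: h=10, slot 10 occupied → index 0.
Insert 483: h=10, slots 10,0 occupied → index 1.
Insert 325: h=6, slot 6 empty → index 6.
Insert 998: h=8, slot 8 empty → index 8.
Insert 788: h=7, slot 7 empty → index 7.
Insert 838: h=2, slot 2 empty → index 2.
Table: [725, 483, 838, —, —, —, 325, 788, 998, —, 329]

0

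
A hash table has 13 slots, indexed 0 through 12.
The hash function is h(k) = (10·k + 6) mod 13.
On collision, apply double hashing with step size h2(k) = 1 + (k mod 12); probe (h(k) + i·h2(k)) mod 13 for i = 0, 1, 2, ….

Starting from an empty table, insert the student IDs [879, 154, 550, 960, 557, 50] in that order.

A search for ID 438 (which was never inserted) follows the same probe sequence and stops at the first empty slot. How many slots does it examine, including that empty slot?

3

Insert 879: h=8, slot 8 empty => index 8.
Insert 154: h=12, slot 12 empty => index 12.
Insert 550: h=7, slot 7 empty => index 7.
Insert 960: h=12, h2=1, slot 12 occupied => index 0.
Insert 557: h=12, h2=6, slot 12 occupied => index 5.
Insert 50: h=12, h2=3, slot 12 occupied => index 2.
Table: [960, -, 50, -, -, 557, -, 550, 879, -, -, -, 154]
Lookup 438: h=5, h2=7, probe 5,12,6 → slot 6 empty, not found.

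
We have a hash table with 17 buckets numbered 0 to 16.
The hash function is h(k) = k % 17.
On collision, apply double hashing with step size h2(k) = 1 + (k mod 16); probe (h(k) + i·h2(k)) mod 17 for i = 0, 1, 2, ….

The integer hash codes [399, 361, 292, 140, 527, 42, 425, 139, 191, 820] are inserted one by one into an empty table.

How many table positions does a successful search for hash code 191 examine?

399: h=8 => slot 8
361: h=4 => slot 4
292: h=3 => slot 3
140: h=4, h2=13, probe 4,0 => slot 0
527: h=0, h2=16, probe 0,16 => slot 16
42: h=8, h2=11, probe 8,2 => slot 2
425: h=0, h2=10, probe 0,10 => slot 10
139: h=3, h2=12, probe 3,15 => slot 15
191: h=4, h2=16, probe 4,3,2,1 => slot 1
820: h=4, h2=5, probe 4,9 => slot 9
Table: [140, 191, 42, 292, 361, _, _, _, 399, 820, 425, _, _, _, _, 139, 527]
Lookup 191: h=4, h2=16, probe 4,3,2,1 → found at 1.

4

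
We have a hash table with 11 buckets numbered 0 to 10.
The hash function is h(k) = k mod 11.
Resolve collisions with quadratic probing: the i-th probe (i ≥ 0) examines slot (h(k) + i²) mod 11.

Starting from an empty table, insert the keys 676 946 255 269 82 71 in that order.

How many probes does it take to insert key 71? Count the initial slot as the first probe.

4

676 hashes to 5; slot 5 is free => place at 5.
946 hashes to 0; slot 0 is free => place at 0.
255 hashes to 2; slot 2 is free => place at 2.
269 hashes to 5; 5 taken => place at 6.
82 hashes to 5; 5,6 taken => place at 9.
71 hashes to 5; 5,6,9 taken => place at 3.
Table: [946, ∅, 255, 71, ∅, 676, 269, ∅, ∅, 82, ∅]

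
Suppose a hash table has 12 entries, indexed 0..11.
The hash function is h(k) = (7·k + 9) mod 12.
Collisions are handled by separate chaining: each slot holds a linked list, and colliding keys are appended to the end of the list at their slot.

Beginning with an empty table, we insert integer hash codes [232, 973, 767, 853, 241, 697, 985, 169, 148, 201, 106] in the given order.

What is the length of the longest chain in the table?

Insert 232: h=1, bucket 1 empty -> new chain.
Insert 973: h=4, bucket 4 empty -> new chain.
Insert 767: h=2, bucket 2 empty -> new chain.
Insert 853: h=4, bucket 4 nonempty -> append to chain.
Insert 241: h=4, bucket 4 nonempty -> append to chain.
Insert 697: h=4, bucket 4 nonempty -> append to chain.
Insert 985: h=4, bucket 4 nonempty -> append to chain.
Insert 169: h=4, bucket 4 nonempty -> append to chain.
Insert 148: h=1, bucket 1 nonempty -> append to chain.
Insert 201: h=0, bucket 0 empty -> new chain.
Insert 106: h=7, bucket 7 empty -> new chain.
Final buckets:
0: 201
1: 232 -> 148
2: 767
3: —
4: 973 -> 853 -> 241 -> 697 -> 985 -> 169
5: —
6: —
7: 106
8: —
9: —
10: —
11: —

6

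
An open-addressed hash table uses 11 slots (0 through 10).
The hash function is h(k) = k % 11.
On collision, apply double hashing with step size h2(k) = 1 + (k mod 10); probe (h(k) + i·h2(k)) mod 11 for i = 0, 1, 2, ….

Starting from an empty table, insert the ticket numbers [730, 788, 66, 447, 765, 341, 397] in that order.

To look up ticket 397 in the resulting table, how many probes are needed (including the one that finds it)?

2

Insert 730: h=4, slot 4 empty => index 4.
Insert 788: h=7, slot 7 empty => index 7.
Insert 66: h=0, slot 0 empty => index 0.
Insert 447: h=7, h2=8, slots 7,4 occupied => index 1.
Insert 765: h=6, slot 6 empty => index 6.
Insert 341: h=0, h2=2, slot 0 occupied => index 2.
Insert 397: h=1, h2=8, slot 1 occupied => index 9.
Table: [66, 447, 341, —, 730, —, 765, 788, —, 397, —]
Lookup 397: h=1, h2=8, probe 1,9 → found at 9.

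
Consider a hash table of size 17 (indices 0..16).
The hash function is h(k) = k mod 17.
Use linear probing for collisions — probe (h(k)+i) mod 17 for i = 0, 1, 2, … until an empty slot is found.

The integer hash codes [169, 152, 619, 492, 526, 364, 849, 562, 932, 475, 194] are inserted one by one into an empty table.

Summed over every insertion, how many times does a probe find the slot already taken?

169: h=16 => slot 16
152: h=16, probe 16,0 => slot 0
619: h=7 => slot 7
492: h=16, probe 16,0,1 => slot 1
526: h=16, probe 16,0,1,2 => slot 2
364: h=7, probe 7,8 => slot 8
849: h=16, probe 16,0,1,2,3 => slot 3
562: h=1, probe 1,2,3,4 => slot 4
932: h=14 => slot 14
475: h=16, probe 16,0,1,2,3,4,5 => slot 5
194: h=7, probe 7,8,9 => slot 9
Table: [152, 492, 526, 849, 562, 475, —, 619, 364, 194, —, —, —, —, 932, —, 169]

22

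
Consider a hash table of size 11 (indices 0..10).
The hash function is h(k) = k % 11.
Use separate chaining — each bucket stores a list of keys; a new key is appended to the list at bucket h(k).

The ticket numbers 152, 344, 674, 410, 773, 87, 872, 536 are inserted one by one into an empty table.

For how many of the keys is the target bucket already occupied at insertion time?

Insert 152: h=9, bucket 9 empty -> new chain.
Insert 344: h=3, bucket 3 empty -> new chain.
Insert 674: h=3, bucket 3 nonempty -> append to chain.
Insert 410: h=3, bucket 3 nonempty -> append to chain.
Insert 773: h=3, bucket 3 nonempty -> append to chain.
Insert 87: h=10, bucket 10 empty -> new chain.
Insert 872: h=3, bucket 3 nonempty -> append to chain.
Insert 536: h=8, bucket 8 empty -> new chain.
Final buckets:
0: -
1: -
2: -
3: 344 -> 674 -> 410 -> 773 -> 872
4: -
5: -
6: -
7: -
8: 536
9: 152
10: 87

4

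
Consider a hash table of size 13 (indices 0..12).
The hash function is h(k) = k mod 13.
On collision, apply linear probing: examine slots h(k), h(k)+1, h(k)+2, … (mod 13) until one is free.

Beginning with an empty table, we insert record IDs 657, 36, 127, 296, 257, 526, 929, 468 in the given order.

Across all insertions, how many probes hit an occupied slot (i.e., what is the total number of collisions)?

9

Insert 657: h=7, slot 7 empty => index 7.
Insert 36: h=10, slot 10 empty => index 10.
Insert 127: h=10, slot 10 occupied => index 11.
Insert 296: h=10, slots 10,11 occupied => index 12.
Insert 257: h=10, slots 10,11,12 occupied => index 0.
Insert 526: h=6, slot 6 empty => index 6.
Insert 929: h=6, slots 6,7 occupied => index 8.
Insert 468: h=0, slot 0 occupied => index 1.
Table: [257, 468, -, -, -, -, 526, 657, 929, -, 36, 127, 296]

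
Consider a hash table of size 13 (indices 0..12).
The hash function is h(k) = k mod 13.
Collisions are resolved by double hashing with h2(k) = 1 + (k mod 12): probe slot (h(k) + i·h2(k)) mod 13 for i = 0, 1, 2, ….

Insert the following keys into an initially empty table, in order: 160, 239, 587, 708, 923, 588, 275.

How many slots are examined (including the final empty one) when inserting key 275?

160: h=4 => slot 4
239: h=5 => slot 5
587: h=2 => slot 2
708: h=6 => slot 6
923: h=0 => slot 0
588: h=3 => slot 3
275: h=2, h2=12, probe 2,1 => slot 1
Table: [923, 275, 587, 588, 160, 239, 708, —, —, —, —, —, —]

2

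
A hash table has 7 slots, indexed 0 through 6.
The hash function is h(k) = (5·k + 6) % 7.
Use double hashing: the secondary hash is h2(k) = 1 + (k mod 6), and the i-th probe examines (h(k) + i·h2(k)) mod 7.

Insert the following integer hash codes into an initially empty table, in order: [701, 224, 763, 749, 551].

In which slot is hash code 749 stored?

701: h=4 -> slot 4
224: h=6 -> slot 6
763: h=6, h2=2, probe 6,1 -> slot 1
749: h=6, h2=6, probe 6,5 -> slot 5
551: h=3 -> slot 3
Table: [∅, 763, ∅, 551, 701, 749, 224]

5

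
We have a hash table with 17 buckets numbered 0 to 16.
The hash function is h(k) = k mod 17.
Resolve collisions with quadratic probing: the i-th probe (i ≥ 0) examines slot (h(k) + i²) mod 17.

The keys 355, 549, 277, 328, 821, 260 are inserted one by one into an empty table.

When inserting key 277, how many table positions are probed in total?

2

355 hashes to 15; slot 15 is free → place at 15.
549 hashes to 5; slot 5 is free → place at 5.
277 hashes to 5; 5 taken → place at 6.
328 hashes to 5; 5,6 taken → place at 9.
821 hashes to 5; 5,6,9 taken → place at 14.
260 hashes to 5; 5,6,9,14 taken → place at 4.
Table: [-, -, -, -, 260, 549, 277, -, -, 328, -, -, -, -, 821, 355, -]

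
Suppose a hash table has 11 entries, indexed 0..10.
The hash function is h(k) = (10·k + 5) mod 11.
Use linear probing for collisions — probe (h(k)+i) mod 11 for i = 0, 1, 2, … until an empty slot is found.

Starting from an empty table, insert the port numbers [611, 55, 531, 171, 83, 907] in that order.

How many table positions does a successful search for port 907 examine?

Insert 611: h=10, slot 10 empty => index 10.
Insert 55: h=5, slot 5 empty => index 5.
Insert 531: h=2, slot 2 empty => index 2.
Insert 171: h=10, slot 10 occupied => index 0.
Insert 83: h=10, slots 10,0 occupied => index 1.
Insert 907: h=0, slots 0,1,2 occupied => index 3.
Table: [171, 83, 531, 907, -, 55, -, -, -, -, 611]
Lookup 907: h=0, probe 0,1,2,3 → found at 3.

4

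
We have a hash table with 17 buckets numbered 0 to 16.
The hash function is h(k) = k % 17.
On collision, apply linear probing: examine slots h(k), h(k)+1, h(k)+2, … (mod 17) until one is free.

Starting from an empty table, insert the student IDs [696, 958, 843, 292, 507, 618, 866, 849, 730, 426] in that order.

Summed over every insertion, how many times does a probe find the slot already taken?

Insert 696: h=16, slot 16 empty -> index 16.
Insert 958: h=6, slot 6 empty -> index 6.
Insert 843: h=10, slot 10 empty -> index 10.
Insert 292: h=3, slot 3 empty -> index 3.
Insert 507: h=14, slot 14 empty -> index 14.
Insert 618: h=6, slot 6 occupied -> index 7.
Insert 866: h=16, slot 16 occupied -> index 0.
Insert 849: h=16, slots 16,0 occupied -> index 1.
Insert 730: h=16, slots 16,0,1 occupied -> index 2.
Insert 426: h=1, slots 1,2,3 occupied -> index 4.
Table: [866, 849, 730, 292, 426, —, 958, 618, —, —, 843, —, —, —, 507, —, 696]

10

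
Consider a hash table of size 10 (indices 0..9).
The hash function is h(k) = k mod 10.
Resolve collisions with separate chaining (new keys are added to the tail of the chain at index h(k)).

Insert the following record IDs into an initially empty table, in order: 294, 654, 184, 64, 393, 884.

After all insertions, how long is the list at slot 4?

5

294 → bucket 4
654 → bucket 4 (collision)
184 → bucket 4 (collision)
64 → bucket 4 (collision)
393 → bucket 3
884 → bucket 4 (collision)
Final buckets:
0: -
1: -
2: -
3: 393
4: 294 -> 654 -> 184 -> 64 -> 884
5: -
6: -
7: -
8: -
9: -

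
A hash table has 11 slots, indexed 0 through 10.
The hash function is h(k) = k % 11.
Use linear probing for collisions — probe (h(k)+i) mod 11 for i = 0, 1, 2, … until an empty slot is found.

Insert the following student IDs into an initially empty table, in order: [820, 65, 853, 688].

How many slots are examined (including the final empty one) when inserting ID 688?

820 hashes to 6; slot 6 is free -> place at 6.
65 hashes to 10; slot 10 is free -> place at 10.
853 hashes to 6; 6 taken -> place at 7.
688 hashes to 6; 6,7 taken -> place at 8.
Table: [∅, ∅, ∅, ∅, ∅, ∅, 820, 853, 688, ∅, 65]

3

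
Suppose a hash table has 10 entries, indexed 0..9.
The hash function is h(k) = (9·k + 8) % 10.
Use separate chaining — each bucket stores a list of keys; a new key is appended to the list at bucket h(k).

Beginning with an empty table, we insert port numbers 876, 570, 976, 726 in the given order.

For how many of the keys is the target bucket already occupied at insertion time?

2

Insert 876: h=2, bucket 2 empty → new chain.
Insert 570: h=8, bucket 8 empty → new chain.
Insert 976: h=2, bucket 2 nonempty → append to chain.
Insert 726: h=2, bucket 2 nonempty → append to chain.
Final buckets:
0: -
1: -
2: 876 -> 976 -> 726
3: -
4: -
5: -
6: -
7: -
8: 570
9: -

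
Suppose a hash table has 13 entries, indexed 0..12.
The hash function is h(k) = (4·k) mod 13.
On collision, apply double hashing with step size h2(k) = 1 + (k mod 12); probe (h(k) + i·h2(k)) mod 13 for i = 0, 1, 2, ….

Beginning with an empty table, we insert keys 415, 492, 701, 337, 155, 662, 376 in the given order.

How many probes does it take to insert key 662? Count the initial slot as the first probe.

415: h=9 → slot 9
492: h=5 → slot 5
701: h=9, h2=6, probe 9,2 → slot 2
337: h=9, h2=2, probe 9,11 → slot 11
155: h=9, h2=12, probe 9,8 → slot 8
662: h=9, h2=3, probe 9,12 → slot 12
376: h=9, h2=5, probe 9,1 → slot 1
Table: [., 376, 701, ., ., 492, ., ., 155, 415, ., 337, 662]

2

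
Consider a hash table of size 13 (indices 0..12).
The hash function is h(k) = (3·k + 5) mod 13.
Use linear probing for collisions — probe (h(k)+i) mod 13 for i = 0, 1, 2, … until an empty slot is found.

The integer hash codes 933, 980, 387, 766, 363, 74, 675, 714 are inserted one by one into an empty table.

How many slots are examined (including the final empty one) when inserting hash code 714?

4

Insert 933: h=9, slot 9 empty → index 9.
Insert 980: h=7, slot 7 empty → index 7.
Insert 387: h=9, slot 9 occupied → index 10.
Insert 766: h=2, slot 2 empty → index 2.
Insert 363: h=2, slot 2 occupied → index 3.
Insert 74: h=6, slot 6 empty → index 6.
Insert 675: h=2, slots 2,3 occupied → index 4.
Insert 714: h=2, slots 2,3,4 occupied → index 5.
Table: [∅, ∅, 766, 363, 675, 714, 74, 980, ∅, 933, 387, ∅, ∅]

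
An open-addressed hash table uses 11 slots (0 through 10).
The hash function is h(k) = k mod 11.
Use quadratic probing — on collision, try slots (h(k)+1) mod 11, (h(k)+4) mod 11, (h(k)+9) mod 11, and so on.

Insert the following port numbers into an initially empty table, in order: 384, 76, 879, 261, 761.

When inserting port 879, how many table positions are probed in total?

3

Insert 384: h=10, slot 10 empty -> index 10.
Insert 76: h=10, slot 10 occupied -> index 0.
Insert 879: h=10, slots 10,0 occupied -> index 3.
Insert 261: h=8, slot 8 empty -> index 8.
Insert 761: h=2, slot 2 empty -> index 2.
Table: [76, -, 761, 879, -, -, -, -, 261, -, 384]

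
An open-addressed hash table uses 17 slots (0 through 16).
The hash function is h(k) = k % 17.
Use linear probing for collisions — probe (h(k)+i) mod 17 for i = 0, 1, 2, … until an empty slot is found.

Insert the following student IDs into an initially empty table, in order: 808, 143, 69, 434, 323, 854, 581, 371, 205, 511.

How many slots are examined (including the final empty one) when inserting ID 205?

Insert 808: h=9, slot 9 empty => index 9.
Insert 143: h=7, slot 7 empty => index 7.
Insert 69: h=1, slot 1 empty => index 1.
Insert 434: h=9, slot 9 occupied => index 10.
Insert 323: h=0, slot 0 empty => index 0.
Insert 854: h=4, slot 4 empty => index 4.
Insert 581: h=3, slot 3 empty => index 3.
Insert 371: h=14, slot 14 empty => index 14.
Insert 205: h=1, slot 1 occupied => index 2.
Insert 511: h=1, slots 1,2,3,4 occupied => index 5.
Table: [323, 69, 205, 581, 854, 511, ., 143, ., 808, 434, ., ., ., 371, ., .]

2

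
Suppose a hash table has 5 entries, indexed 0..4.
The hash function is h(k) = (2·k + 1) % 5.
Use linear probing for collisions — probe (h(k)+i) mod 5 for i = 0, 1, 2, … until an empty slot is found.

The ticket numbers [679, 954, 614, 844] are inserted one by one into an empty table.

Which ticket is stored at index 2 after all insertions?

679: h=4 => slot 4
954: h=4, probe 4,0 => slot 0
614: h=4, probe 4,0,1 => slot 1
844: h=4, probe 4,0,1,2 => slot 2
Table: [954, 614, 844, ∅, 679]

844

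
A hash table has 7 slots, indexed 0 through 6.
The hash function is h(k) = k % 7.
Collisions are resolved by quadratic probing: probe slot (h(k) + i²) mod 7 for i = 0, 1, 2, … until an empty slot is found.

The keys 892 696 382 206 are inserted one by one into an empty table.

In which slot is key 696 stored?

892 hashes to 3; slot 3 is free => place at 3.
696 hashes to 3; 3 taken => place at 4.
382 hashes to 4; 4 taken => place at 5.
206 hashes to 3; 3,4 taken => place at 0.
Table: [206, -, -, 892, 696, 382, -]

4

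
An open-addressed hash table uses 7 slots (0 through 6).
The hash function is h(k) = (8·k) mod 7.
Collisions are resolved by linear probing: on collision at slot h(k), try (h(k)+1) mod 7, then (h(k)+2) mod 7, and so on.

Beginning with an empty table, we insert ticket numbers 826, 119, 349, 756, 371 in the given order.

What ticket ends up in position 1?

119

826: h=0 → slot 0
119: h=0, probe 0,1 → slot 1
349: h=6 → slot 6
756: h=0, probe 0,1,2 → slot 2
371: h=0, probe 0,1,2,3 → slot 3
Table: [826, 119, 756, 371, —, —, 349]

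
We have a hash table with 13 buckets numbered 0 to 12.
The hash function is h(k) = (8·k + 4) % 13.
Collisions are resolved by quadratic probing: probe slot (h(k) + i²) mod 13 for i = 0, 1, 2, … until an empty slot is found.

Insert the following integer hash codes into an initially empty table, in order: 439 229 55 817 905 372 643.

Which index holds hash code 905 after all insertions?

Insert 439: h=6, slot 6 empty => index 6.
Insert 229: h=3, slot 3 empty => index 3.
Insert 55: h=2, slot 2 empty => index 2.
Insert 817: h=1, slot 1 empty => index 1.
Insert 905: h=3, slot 3 occupied => index 4.
Insert 372: h=3, slots 3,4 occupied => index 7.
Insert 643: h=0, slot 0 empty => index 0.
Table: [643, 817, 55, 229, 905, ., 439, 372, ., ., ., ., .]

4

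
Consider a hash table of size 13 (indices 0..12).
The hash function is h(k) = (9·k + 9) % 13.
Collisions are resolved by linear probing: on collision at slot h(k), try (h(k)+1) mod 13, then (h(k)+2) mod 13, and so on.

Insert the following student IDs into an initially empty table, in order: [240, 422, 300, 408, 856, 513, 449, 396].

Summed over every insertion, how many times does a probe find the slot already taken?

240 hashes to 11; slot 11 is free -> place at 11.
422 hashes to 11; 11 taken -> place at 12.
300 hashes to 5; slot 5 is free -> place at 5.
408 hashes to 2; slot 2 is free -> place at 2.
856 hashes to 4; slot 4 is free -> place at 4.
513 hashes to 11; 11,12 taken -> place at 0.
449 hashes to 7; slot 7 is free -> place at 7.
396 hashes to 11; 11,12,0 taken -> place at 1.
Table: [513, 396, 408, _, 856, 300, _, 449, _, _, _, 240, 422]

6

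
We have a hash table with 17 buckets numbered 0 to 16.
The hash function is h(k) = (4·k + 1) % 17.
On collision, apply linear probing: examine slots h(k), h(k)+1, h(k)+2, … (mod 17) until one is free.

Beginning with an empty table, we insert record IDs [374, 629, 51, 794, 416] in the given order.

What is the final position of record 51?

3

Insert 374: h=1, slot 1 empty -> index 1.
Insert 629: h=1, slot 1 occupied -> index 2.
Insert 51: h=1, slots 1,2 occupied -> index 3.
Insert 794: h=15, slot 15 empty -> index 15.
Insert 416: h=16, slot 16 empty -> index 16.
Table: [_, 374, 629, 51, _, _, _, _, _, _, _, _, _, _, _, 794, 416]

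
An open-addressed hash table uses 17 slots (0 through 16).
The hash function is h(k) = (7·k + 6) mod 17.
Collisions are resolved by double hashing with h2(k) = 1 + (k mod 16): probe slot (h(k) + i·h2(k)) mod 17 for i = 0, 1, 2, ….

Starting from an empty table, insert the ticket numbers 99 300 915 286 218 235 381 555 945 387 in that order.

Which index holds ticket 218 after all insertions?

13

99 hashes to 2; slot 2 is free → place at 2.
300 hashes to 15; slot 15 is free → place at 15.
915 hashes to 2, h2=4; 2 taken → place at 6.
286 hashes to 2, h2=15; 2 taken → place at 0.
218 hashes to 2, h2=11; 2 taken → place at 13.
235 hashes to 2, h2=12; 2 taken → place at 14.
381 hashes to 4; slot 4 is free → place at 4.
555 hashes to 15, h2=12; 15 taken → place at 10.
945 hashes to 8; slot 8 is free → place at 8.
387 hashes to 12; slot 12 is free → place at 12.
Table: [286, ∅, 99, ∅, 381, ∅, 915, ∅, 945, ∅, 555, ∅, 387, 218, 235, 300, ∅]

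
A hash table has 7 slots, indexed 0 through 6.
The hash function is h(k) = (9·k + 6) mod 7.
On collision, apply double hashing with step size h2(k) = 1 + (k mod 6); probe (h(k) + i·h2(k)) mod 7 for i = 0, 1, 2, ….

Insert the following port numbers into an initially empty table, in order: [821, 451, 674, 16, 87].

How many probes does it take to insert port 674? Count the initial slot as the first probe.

2

821 hashes to 3; slot 3 is free -> place at 3.
451 hashes to 5; slot 5 is free -> place at 5.
674 hashes to 3, h2=3; 3 taken -> place at 6.
16 hashes to 3, h2=5; 3 taken -> place at 1.
87 hashes to 5, h2=4; 5 taken -> place at 2.
Table: [∅, 16, 87, 821, ∅, 451, 674]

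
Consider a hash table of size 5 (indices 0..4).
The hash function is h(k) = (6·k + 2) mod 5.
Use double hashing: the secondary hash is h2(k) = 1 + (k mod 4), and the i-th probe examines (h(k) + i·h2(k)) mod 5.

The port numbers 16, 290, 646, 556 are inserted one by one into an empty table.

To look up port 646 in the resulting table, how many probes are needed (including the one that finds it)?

2

16 hashes to 3; slot 3 is free → place at 3.
290 hashes to 2; slot 2 is free → place at 2.
646 hashes to 3, h2=3; 3 taken → place at 1.
556 hashes to 3, h2=1; 3 taken → place at 4.
Table: [—, 646, 290, 16, 556]
Lookup 646: h=3, h2=3, probe 3,1 → found at 1.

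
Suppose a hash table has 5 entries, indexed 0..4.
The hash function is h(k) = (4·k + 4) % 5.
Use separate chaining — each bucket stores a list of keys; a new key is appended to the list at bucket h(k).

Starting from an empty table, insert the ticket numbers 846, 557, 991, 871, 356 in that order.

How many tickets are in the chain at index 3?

846 → bucket 3
557 → bucket 2
991 → bucket 3 (collision)
871 → bucket 3 (collision)
356 → bucket 3 (collision)
Final buckets:
0: .
1: .
2: 557
3: 846 -> 991 -> 871 -> 356
4: .

4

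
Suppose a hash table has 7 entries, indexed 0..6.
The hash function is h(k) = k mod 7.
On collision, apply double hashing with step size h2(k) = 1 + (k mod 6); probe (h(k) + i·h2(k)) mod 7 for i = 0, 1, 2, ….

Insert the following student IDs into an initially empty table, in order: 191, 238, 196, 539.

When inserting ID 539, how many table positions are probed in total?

Insert 191: h=2, slot 2 empty => index 2.
Insert 238: h=0, slot 0 empty => index 0.
Insert 196: h=0, h2=5, slot 0 occupied => index 5.
Insert 539: h=0, h2=6, slot 0 occupied => index 6.
Table: [238, _, 191, _, _, 196, 539]

2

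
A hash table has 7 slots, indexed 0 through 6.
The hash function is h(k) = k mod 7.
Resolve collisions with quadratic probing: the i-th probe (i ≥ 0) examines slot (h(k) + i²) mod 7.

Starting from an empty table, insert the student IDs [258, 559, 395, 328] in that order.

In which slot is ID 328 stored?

258: h=6 → slot 6
559: h=6, probe 6,0 → slot 0
395: h=3 → slot 3
328: h=6, probe 6,0,3,1 → slot 1
Table: [559, 328, -, 395, -, -, 258]

1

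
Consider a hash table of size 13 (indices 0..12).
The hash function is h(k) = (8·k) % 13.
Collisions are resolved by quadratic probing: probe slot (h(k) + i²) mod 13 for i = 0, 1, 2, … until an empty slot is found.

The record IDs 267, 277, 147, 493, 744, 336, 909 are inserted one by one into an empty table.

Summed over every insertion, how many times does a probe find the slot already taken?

267 hashes to 4; slot 4 is free -> place at 4.
277 hashes to 6; slot 6 is free -> place at 6.
147 hashes to 6; 6 taken -> place at 7.
493 hashes to 5; slot 5 is free -> place at 5.
744 hashes to 11; slot 11 is free -> place at 11.
336 hashes to 10; slot 10 is free -> place at 10.
909 hashes to 5; 5,6 taken -> place at 9.
Table: [_, _, _, _, 267, 493, 277, 147, _, 909, 336, 744, _]

3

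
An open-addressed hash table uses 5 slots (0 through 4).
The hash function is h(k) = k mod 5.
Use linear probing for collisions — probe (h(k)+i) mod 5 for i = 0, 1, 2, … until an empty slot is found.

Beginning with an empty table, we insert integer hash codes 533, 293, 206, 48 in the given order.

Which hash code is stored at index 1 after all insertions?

Insert 533: h=3, slot 3 empty -> index 3.
Insert 293: h=3, slot 3 occupied -> index 4.
Insert 206: h=1, slot 1 empty -> index 1.
Insert 48: h=3, slots 3,4 occupied -> index 0.
Table: [48, 206, ., 533, 293]

206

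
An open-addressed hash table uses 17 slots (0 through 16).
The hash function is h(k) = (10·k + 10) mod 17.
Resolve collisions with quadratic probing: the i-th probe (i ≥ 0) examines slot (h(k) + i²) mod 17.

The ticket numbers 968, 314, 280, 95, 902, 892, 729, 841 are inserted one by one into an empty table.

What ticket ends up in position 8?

95

968: h=0 → slot 0
314: h=5 → slot 5
280: h=5, probe 5,6 → slot 6
95: h=8 → slot 8
902: h=3 → slot 3
892: h=5, probe 5,6,9 → slot 9
729: h=7 → slot 7
841: h=5, probe 5,6,9,14 → slot 14
Table: [968, _, _, 902, _, 314, 280, 729, 95, 892, _, _, _, _, 841, _, _]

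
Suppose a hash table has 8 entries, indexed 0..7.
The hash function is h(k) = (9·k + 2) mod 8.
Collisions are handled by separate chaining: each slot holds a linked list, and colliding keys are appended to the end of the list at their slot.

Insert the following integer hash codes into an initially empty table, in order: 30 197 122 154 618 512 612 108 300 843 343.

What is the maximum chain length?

Insert 30: h=0, bucket 0 empty → new chain.
Insert 197: h=7, bucket 7 empty → new chain.
Insert 122: h=4, bucket 4 empty → new chain.
Insert 154: h=4, bucket 4 nonempty → append to chain.
Insert 618: h=4, bucket 4 nonempty → append to chain.
Insert 512: h=2, bucket 2 empty → new chain.
Insert 612: h=6, bucket 6 empty → new chain.
Insert 108: h=6, bucket 6 nonempty → append to chain.
Insert 300: h=6, bucket 6 nonempty → append to chain.
Insert 843: h=5, bucket 5 empty → new chain.
Insert 343: h=1, bucket 1 empty → new chain.
Final buckets:
0: 30
1: 343
2: 512
3: —
4: 122 -> 154 -> 618
5: 843
6: 612 -> 108 -> 300
7: 197

3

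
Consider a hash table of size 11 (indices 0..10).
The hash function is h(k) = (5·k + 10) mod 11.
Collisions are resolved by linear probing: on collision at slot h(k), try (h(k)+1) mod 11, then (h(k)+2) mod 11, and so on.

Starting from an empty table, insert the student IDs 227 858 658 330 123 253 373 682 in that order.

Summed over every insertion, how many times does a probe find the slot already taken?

227: h=1 => slot 1
858: h=10 => slot 10
658: h=0 => slot 0
330: h=10, probe 10,0,1,2 => slot 2
123: h=9 => slot 9
253: h=10, probe 10,0,1,2,3 => slot 3
373: h=5 => slot 5
682: h=10, probe 10,0,1,2,3,4 => slot 4
Table: [658, 227, 330, 253, 682, 373, _, _, _, 123, 858]

12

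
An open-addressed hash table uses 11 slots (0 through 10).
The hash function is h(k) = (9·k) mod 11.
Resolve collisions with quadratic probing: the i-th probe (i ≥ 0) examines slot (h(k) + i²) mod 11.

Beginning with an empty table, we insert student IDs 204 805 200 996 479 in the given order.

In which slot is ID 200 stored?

8

204 hashes to 10; slot 10 is free -> place at 10.
805 hashes to 7; slot 7 is free -> place at 7.
200 hashes to 7; 7 taken -> place at 8.
996 hashes to 10; 10 taken -> place at 0.
479 hashes to 10; 10,0 taken -> place at 3.
Table: [996, ∅, ∅, 479, ∅, ∅, ∅, 805, 200, ∅, 204]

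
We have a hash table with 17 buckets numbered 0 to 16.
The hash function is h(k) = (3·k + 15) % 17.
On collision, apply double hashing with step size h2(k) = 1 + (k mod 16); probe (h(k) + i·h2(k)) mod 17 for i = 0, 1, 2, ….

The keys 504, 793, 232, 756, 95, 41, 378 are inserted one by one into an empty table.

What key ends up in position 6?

232

504: h=14 → slot 14
793: h=14, h2=10, probe 14,7 → slot 7
232: h=14, h2=9, probe 14,6 → slot 6
756: h=5 → slot 5
95: h=11 → slot 11
41: h=2 → slot 2
378: h=10 → slot 10
Table: [-, -, 41, -, -, 756, 232, 793, -, -, 378, 95, -, -, 504, -, -]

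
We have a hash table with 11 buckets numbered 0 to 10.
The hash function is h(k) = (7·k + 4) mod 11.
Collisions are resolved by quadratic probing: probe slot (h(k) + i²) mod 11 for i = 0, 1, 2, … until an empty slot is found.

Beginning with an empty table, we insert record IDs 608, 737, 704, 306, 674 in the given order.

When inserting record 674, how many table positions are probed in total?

3

608: h=3 -> slot 3
737: h=4 -> slot 4
704: h=4, probe 4,5 -> slot 5
306: h=1 -> slot 1
674: h=3, probe 3,4,7 -> slot 7
Table: [—, 306, —, 608, 737, 704, —, 674, —, —, —]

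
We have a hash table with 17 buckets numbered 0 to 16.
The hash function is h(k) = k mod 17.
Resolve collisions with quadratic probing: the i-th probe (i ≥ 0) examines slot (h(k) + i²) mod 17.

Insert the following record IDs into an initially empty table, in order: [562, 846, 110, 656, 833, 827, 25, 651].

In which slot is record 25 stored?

9

Insert 562: h=1, slot 1 empty => index 1.
Insert 846: h=13, slot 13 empty => index 13.
Insert 110: h=8, slot 8 empty => index 8.
Insert 656: h=10, slot 10 empty => index 10.
Insert 833: h=0, slot 0 empty => index 0.
Insert 827: h=11, slot 11 empty => index 11.
Insert 25: h=8, slot 8 occupied => index 9.
Insert 651: h=5, slot 5 empty => index 5.
Table: [833, 562, ∅, ∅, ∅, 651, ∅, ∅, 110, 25, 656, 827, ∅, 846, ∅, ∅, ∅]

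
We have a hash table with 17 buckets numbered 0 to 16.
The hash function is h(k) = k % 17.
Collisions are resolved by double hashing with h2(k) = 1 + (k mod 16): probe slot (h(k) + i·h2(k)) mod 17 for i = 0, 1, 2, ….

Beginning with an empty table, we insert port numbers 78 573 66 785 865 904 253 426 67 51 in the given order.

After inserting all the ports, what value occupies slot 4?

78 hashes to 10; slot 10 is free -> place at 10.
573 hashes to 12; slot 12 is free -> place at 12.
66 hashes to 15; slot 15 is free -> place at 15.
785 hashes to 3; slot 3 is free -> place at 3.
865 hashes to 15, h2=2; 15 taken -> place at 0.
904 hashes to 3, h2=9; 3,12 taken -> place at 4.
253 hashes to 15, h2=14; 15,12 taken -> place at 9.
426 hashes to 1; slot 1 is free -> place at 1.
67 hashes to 16; slot 16 is free -> place at 16.
51 hashes to 0, h2=4; 0,4 taken -> place at 8.
Table: [865, 426, -, 785, 904, -, -, -, 51, 253, 78, -, 573, -, -, 66, 67]

904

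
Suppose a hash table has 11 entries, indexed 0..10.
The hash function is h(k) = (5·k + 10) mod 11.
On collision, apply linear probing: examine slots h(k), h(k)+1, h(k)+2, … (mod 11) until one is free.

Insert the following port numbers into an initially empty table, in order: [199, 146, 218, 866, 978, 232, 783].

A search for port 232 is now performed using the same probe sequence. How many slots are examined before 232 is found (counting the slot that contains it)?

199 hashes to 4; slot 4 is free -> place at 4.
146 hashes to 3; slot 3 is free -> place at 3.
218 hashes to 0; slot 0 is free -> place at 0.
866 hashes to 6; slot 6 is free -> place at 6.
978 hashes to 5; slot 5 is free -> place at 5.
232 hashes to 4; 4,5,6 taken -> place at 7.
783 hashes to 9; slot 9 is free -> place at 9.
Table: [218, -, -, 146, 199, 978, 866, 232, -, 783, -]
Lookup 232: h=4, probe 4,5,6,7 → found at 7.

4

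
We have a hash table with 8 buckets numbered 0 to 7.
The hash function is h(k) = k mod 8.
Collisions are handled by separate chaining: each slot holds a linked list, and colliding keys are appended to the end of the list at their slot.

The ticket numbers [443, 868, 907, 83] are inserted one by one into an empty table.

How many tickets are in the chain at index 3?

3

Insert 443: h=3, bucket 3 empty -> new chain.
Insert 868: h=4, bucket 4 empty -> new chain.
Insert 907: h=3, bucket 3 nonempty -> append to chain.
Insert 83: h=3, bucket 3 nonempty -> append to chain.
Final buckets:
0: ∅
1: ∅
2: ∅
3: 443 -> 907 -> 83
4: 868
5: ∅
6: ∅
7: ∅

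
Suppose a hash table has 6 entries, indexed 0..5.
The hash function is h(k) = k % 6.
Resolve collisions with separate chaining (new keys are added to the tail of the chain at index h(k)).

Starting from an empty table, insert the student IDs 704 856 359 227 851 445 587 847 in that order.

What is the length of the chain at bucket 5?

4

Insert 704: h=2, bucket 2 empty → new chain.
Insert 856: h=4, bucket 4 empty → new chain.
Insert 359: h=5, bucket 5 empty → new chain.
Insert 227: h=5, bucket 5 nonempty → append to chain.
Insert 851: h=5, bucket 5 nonempty → append to chain.
Insert 445: h=1, bucket 1 empty → new chain.
Insert 587: h=5, bucket 5 nonempty → append to chain.
Insert 847: h=1, bucket 1 nonempty → append to chain.
Final buckets:
0: _
1: 445 -> 847
2: 704
3: _
4: 856
5: 359 -> 227 -> 851 -> 587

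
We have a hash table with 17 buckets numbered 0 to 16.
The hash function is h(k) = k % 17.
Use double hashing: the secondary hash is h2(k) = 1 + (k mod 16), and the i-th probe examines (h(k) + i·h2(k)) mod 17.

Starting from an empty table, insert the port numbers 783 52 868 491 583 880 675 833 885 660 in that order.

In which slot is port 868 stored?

11

Insert 783: h=1, slot 1 empty -> index 1.
Insert 52: h=1, h2=5, slot 1 occupied -> index 6.
Insert 868: h=1, h2=5, slots 1,6 occupied -> index 11.
Insert 491: h=15, slot 15 empty -> index 15.
Insert 583: h=5, slot 5 empty -> index 5.
Insert 880: h=13, slot 13 empty -> index 13.
Insert 675: h=12, slot 12 empty -> index 12.
Insert 833: h=0, slot 0 empty -> index 0.
Insert 885: h=1, h2=6, slot 1 occupied -> index 7.
Insert 660: h=14, slot 14 empty -> index 14.
Table: [833, 783, —, —, —, 583, 52, 885, —, —, —, 868, 675, 880, 660, 491, —]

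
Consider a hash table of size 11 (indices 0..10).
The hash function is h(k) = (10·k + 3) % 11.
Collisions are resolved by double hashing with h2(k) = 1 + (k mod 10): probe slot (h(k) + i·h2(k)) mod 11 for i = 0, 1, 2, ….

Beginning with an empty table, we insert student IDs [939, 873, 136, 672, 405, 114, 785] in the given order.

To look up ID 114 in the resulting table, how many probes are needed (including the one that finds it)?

2

Insert 939: h=10, slot 10 empty → index 10.
Insert 873: h=10, h2=4, slot 10 occupied → index 3.
Insert 136: h=10, h2=7, slot 10 occupied → index 6.
Insert 672: h=2, slot 2 empty → index 2.
Insert 405: h=5, slot 5 empty → index 5.
Insert 114: h=10, h2=5, slot 10 occupied → index 4.
Insert 785: h=10, h2=6, slots 10,5 occupied → index 0.
Table: [785, _, 672, 873, 114, 405, 136, _, _, _, 939]
Lookup 114: h=10, h2=5, probe 10,4 → found at 4.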